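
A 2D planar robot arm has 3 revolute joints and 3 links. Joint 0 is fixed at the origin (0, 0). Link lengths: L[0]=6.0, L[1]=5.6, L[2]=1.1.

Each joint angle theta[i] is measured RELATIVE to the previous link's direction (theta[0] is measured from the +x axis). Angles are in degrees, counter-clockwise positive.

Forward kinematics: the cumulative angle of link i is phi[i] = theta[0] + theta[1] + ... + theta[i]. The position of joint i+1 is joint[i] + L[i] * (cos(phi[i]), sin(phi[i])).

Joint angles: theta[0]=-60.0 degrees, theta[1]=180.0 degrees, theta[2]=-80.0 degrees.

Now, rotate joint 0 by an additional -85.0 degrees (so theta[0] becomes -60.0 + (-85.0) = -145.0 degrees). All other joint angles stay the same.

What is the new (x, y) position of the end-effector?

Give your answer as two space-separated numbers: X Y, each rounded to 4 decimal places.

Answer: 0.4502 -1.0072

Derivation:
joint[0] = (0.0000, 0.0000)  (base)
link 0: phi[0] = -145 = -145 deg
  cos(-145 deg) = -0.8192, sin(-145 deg) = -0.5736
  joint[1] = (0.0000, 0.0000) + 6 * (-0.8192, -0.5736) = (0.0000 + -4.9149, 0.0000 + -3.4415) = (-4.9149, -3.4415)
link 1: phi[1] = -145 + 180 = 35 deg
  cos(35 deg) = 0.8192, sin(35 deg) = 0.5736
  joint[2] = (-4.9149, -3.4415) + 5.6 * (0.8192, 0.5736) = (-4.9149 + 4.5873, -3.4415 + 3.2120) = (-0.3277, -0.2294)
link 2: phi[2] = -145 + 180 + -80 = -45 deg
  cos(-45 deg) = 0.7071, sin(-45 deg) = -0.7071
  joint[3] = (-0.3277, -0.2294) + 1.1 * (0.7071, -0.7071) = (-0.3277 + 0.7778, -0.2294 + -0.7778) = (0.4502, -1.0072)
End effector: (0.4502, -1.0072)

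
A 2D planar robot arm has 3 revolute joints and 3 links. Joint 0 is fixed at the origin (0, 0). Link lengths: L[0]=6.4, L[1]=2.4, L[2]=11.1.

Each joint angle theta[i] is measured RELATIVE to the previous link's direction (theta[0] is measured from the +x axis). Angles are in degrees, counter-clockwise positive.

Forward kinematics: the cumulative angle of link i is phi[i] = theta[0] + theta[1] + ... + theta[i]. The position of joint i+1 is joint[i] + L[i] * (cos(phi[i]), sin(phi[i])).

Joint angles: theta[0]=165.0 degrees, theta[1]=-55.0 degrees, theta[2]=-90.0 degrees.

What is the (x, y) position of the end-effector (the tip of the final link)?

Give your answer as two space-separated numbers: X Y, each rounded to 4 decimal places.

Answer: 3.4278 7.7081

Derivation:
joint[0] = (0.0000, 0.0000)  (base)
link 0: phi[0] = 165 = 165 deg
  cos(165 deg) = -0.9659, sin(165 deg) = 0.2588
  joint[1] = (0.0000, 0.0000) + 6.4 * (-0.9659, 0.2588) = (0.0000 + -6.1819, 0.0000 + 1.6564) = (-6.1819, 1.6564)
link 1: phi[1] = 165 + -55 = 110 deg
  cos(110 deg) = -0.3420, sin(110 deg) = 0.9397
  joint[2] = (-6.1819, 1.6564) + 2.4 * (-0.3420, 0.9397) = (-6.1819 + -0.8208, 1.6564 + 2.2553) = (-7.0028, 3.9117)
link 2: phi[2] = 165 + -55 + -90 = 20 deg
  cos(20 deg) = 0.9397, sin(20 deg) = 0.3420
  joint[3] = (-7.0028, 3.9117) + 11.1 * (0.9397, 0.3420) = (-7.0028 + 10.4306, 3.9117 + 3.7964) = (3.4278, 7.7081)
End effector: (3.4278, 7.7081)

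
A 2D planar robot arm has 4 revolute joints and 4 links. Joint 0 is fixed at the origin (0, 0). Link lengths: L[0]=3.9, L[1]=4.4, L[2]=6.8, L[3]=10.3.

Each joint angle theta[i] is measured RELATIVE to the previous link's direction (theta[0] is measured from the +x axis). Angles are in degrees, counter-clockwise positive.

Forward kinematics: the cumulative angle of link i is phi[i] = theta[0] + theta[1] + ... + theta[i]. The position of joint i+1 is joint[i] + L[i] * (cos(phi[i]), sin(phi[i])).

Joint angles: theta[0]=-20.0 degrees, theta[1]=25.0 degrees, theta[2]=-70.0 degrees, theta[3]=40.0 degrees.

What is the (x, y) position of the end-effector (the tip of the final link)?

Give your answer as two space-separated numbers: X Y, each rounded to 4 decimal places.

joint[0] = (0.0000, 0.0000)  (base)
link 0: phi[0] = -20 = -20 deg
  cos(-20 deg) = 0.9397, sin(-20 deg) = -0.3420
  joint[1] = (0.0000, 0.0000) + 3.9 * (0.9397, -0.3420) = (0.0000 + 3.6648, 0.0000 + -1.3339) = (3.6648, -1.3339)
link 1: phi[1] = -20 + 25 = 5 deg
  cos(5 deg) = 0.9962, sin(5 deg) = 0.0872
  joint[2] = (3.6648, -1.3339) + 4.4 * (0.9962, 0.0872) = (3.6648 + 4.3833, -1.3339 + 0.3835) = (8.0481, -0.9504)
link 2: phi[2] = -20 + 25 + -70 = -65 deg
  cos(-65 deg) = 0.4226, sin(-65 deg) = -0.9063
  joint[3] = (8.0481, -0.9504) + 6.8 * (0.4226, -0.9063) = (8.0481 + 2.8738, -0.9504 + -6.1629) = (10.9219, -7.1133)
link 3: phi[3] = -20 + 25 + -70 + 40 = -25 deg
  cos(-25 deg) = 0.9063, sin(-25 deg) = -0.4226
  joint[4] = (10.9219, -7.1133) + 10.3 * (0.9063, -0.4226) = (10.9219 + 9.3350, -7.1133 + -4.3530) = (20.2568, -11.4663)
End effector: (20.2568, -11.4663)

Answer: 20.2568 -11.4663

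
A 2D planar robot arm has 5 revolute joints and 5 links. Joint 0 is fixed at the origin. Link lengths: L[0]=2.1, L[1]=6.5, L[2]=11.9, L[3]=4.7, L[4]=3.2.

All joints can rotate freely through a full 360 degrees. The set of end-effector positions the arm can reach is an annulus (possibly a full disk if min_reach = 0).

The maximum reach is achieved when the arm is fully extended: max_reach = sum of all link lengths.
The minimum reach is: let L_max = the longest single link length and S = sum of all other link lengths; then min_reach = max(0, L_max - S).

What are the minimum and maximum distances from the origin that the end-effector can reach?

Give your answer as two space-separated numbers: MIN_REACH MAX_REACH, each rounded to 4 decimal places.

Link lengths: [2.1, 6.5, 11.9, 4.7, 3.2]
max_reach = 2.1 + 6.5 + 11.9 + 4.7 + 3.2 = 28.4
L_max = max([2.1, 6.5, 11.9, 4.7, 3.2]) = 11.9
S (sum of others) = 28.4 - 11.9 = 16.5
min_reach = max(0, 11.9 - 16.5) = max(0, -4.6) = 0

Answer: 0.0000 28.4000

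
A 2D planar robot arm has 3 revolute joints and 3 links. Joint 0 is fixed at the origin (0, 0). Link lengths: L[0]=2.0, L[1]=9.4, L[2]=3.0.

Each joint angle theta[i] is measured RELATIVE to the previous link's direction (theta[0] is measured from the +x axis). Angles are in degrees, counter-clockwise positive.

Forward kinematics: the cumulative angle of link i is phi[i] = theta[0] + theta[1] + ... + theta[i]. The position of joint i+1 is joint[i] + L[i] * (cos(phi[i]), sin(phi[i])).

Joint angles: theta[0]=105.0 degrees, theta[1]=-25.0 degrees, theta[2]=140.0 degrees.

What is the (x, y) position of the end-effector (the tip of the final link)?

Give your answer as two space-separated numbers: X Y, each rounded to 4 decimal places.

joint[0] = (0.0000, 0.0000)  (base)
link 0: phi[0] = 105 = 105 deg
  cos(105 deg) = -0.2588, sin(105 deg) = 0.9659
  joint[1] = (0.0000, 0.0000) + 2 * (-0.2588, 0.9659) = (0.0000 + -0.5176, 0.0000 + 1.9319) = (-0.5176, 1.9319)
link 1: phi[1] = 105 + -25 = 80 deg
  cos(80 deg) = 0.1736, sin(80 deg) = 0.9848
  joint[2] = (-0.5176, 1.9319) + 9.4 * (0.1736, 0.9848) = (-0.5176 + 1.6323, 1.9319 + 9.2572) = (1.1147, 11.1890)
link 2: phi[2] = 105 + -25 + 140 = 220 deg
  cos(220 deg) = -0.7660, sin(220 deg) = -0.6428
  joint[3] = (1.1147, 11.1890) + 3 * (-0.7660, -0.6428) = (1.1147 + -2.2981, 11.1890 + -1.9284) = (-1.1835, 9.2607)
End effector: (-1.1835, 9.2607)

Answer: -1.1835 9.2607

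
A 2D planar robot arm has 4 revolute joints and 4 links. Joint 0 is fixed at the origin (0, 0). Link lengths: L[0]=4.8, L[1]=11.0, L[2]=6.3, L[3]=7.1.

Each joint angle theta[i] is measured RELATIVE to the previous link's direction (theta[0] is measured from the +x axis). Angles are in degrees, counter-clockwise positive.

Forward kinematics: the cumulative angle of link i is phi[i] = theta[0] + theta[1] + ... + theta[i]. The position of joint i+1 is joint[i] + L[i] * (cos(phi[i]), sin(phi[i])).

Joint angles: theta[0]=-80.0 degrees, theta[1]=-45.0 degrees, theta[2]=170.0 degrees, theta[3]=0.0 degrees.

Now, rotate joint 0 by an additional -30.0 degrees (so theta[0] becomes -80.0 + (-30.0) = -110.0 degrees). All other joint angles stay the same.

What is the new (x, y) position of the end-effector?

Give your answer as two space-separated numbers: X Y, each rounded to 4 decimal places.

Answer: 1.3323 -5.6912

Derivation:
joint[0] = (0.0000, 0.0000)  (base)
link 0: phi[0] = -110 = -110 deg
  cos(-110 deg) = -0.3420, sin(-110 deg) = -0.9397
  joint[1] = (0.0000, 0.0000) + 4.8 * (-0.3420, -0.9397) = (0.0000 + -1.6417, 0.0000 + -4.5105) = (-1.6417, -4.5105)
link 1: phi[1] = -110 + -45 = -155 deg
  cos(-155 deg) = -0.9063, sin(-155 deg) = -0.4226
  joint[2] = (-1.6417, -4.5105) + 11 * (-0.9063, -0.4226) = (-1.6417 + -9.9694, -4.5105 + -4.6488) = (-11.6111, -9.1593)
link 2: phi[2] = -110 + -45 + 170 = 15 deg
  cos(15 deg) = 0.9659, sin(15 deg) = 0.2588
  joint[3] = (-11.6111, -9.1593) + 6.3 * (0.9659, 0.2588) = (-11.6111 + 6.0853, -9.1593 + 1.6306) = (-5.5257, -7.5288)
link 3: phi[3] = -110 + -45 + 170 + 0 = 15 deg
  cos(15 deg) = 0.9659, sin(15 deg) = 0.2588
  joint[4] = (-5.5257, -7.5288) + 7.1 * (0.9659, 0.2588) = (-5.5257 + 6.8581, -7.5288 + 1.8376) = (1.3323, -5.6912)
End effector: (1.3323, -5.6912)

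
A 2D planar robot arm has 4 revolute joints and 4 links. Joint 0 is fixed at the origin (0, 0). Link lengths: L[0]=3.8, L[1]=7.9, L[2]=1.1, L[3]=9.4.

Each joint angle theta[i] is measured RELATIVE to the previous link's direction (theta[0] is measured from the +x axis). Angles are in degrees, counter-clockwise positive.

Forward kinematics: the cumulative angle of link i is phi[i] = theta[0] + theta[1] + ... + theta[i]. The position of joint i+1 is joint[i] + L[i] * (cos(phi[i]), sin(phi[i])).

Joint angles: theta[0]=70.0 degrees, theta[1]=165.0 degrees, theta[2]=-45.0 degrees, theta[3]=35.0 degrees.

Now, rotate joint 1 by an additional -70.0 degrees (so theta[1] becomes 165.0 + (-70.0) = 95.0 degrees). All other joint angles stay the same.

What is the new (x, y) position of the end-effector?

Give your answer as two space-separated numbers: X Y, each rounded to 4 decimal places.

joint[0] = (0.0000, 0.0000)  (base)
link 0: phi[0] = 70 = 70 deg
  cos(70 deg) = 0.3420, sin(70 deg) = 0.9397
  joint[1] = (0.0000, 0.0000) + 3.8 * (0.3420, 0.9397) = (0.0000 + 1.2997, 0.0000 + 3.5708) = (1.2997, 3.5708)
link 1: phi[1] = 70 + 95 = 165 deg
  cos(165 deg) = -0.9659, sin(165 deg) = 0.2588
  joint[2] = (1.2997, 3.5708) + 7.9 * (-0.9659, 0.2588) = (1.2997 + -7.6308, 3.5708 + 2.0447) = (-6.3311, 5.6155)
link 2: phi[2] = 70 + 95 + -45 = 120 deg
  cos(120 deg) = -0.5000, sin(120 deg) = 0.8660
  joint[3] = (-6.3311, 5.6155) + 1.1 * (-0.5000, 0.8660) = (-6.3311 + -0.5500, 5.6155 + 0.9526) = (-6.8811, 6.5681)
link 3: phi[3] = 70 + 95 + -45 + 35 = 155 deg
  cos(155 deg) = -0.9063, sin(155 deg) = 0.4226
  joint[4] = (-6.8811, 6.5681) + 9.4 * (-0.9063, 0.4226) = (-6.8811 + -8.5193, 6.5681 + 3.9726) = (-15.4004, 10.5407)
End effector: (-15.4004, 10.5407)

Answer: -15.4004 10.5407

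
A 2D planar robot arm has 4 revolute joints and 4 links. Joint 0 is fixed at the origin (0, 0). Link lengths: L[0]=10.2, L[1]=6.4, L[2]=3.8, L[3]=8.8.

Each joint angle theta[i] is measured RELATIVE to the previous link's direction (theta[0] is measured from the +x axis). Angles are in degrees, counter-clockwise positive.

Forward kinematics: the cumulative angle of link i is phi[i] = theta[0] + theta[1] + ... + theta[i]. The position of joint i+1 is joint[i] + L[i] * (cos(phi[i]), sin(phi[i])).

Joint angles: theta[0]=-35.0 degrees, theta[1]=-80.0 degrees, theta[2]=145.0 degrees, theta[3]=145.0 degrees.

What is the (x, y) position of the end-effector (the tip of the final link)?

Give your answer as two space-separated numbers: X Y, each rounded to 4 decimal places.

joint[0] = (0.0000, 0.0000)  (base)
link 0: phi[0] = -35 = -35 deg
  cos(-35 deg) = 0.8192, sin(-35 deg) = -0.5736
  joint[1] = (0.0000, 0.0000) + 10.2 * (0.8192, -0.5736) = (0.0000 + 8.3554, 0.0000 + -5.8505) = (8.3554, -5.8505)
link 1: phi[1] = -35 + -80 = -115 deg
  cos(-115 deg) = -0.4226, sin(-115 deg) = -0.9063
  joint[2] = (8.3554, -5.8505) + 6.4 * (-0.4226, -0.9063) = (8.3554 + -2.7048, -5.8505 + -5.8004) = (5.6506, -11.6508)
link 2: phi[2] = -35 + -80 + 145 = 30 deg
  cos(30 deg) = 0.8660, sin(30 deg) = 0.5000
  joint[3] = (5.6506, -11.6508) + 3.8 * (0.8660, 0.5000) = (5.6506 + 3.2909, -11.6508 + 1.9000) = (8.9415, -9.7508)
link 3: phi[3] = -35 + -80 + 145 + 145 = 175 deg
  cos(175 deg) = -0.9962, sin(175 deg) = 0.0872
  joint[4] = (8.9415, -9.7508) + 8.8 * (-0.9962, 0.0872) = (8.9415 + -8.7665, -9.7508 + 0.7670) = (0.1750, -8.9839)
End effector: (0.1750, -8.9839)

Answer: 0.1750 -8.9839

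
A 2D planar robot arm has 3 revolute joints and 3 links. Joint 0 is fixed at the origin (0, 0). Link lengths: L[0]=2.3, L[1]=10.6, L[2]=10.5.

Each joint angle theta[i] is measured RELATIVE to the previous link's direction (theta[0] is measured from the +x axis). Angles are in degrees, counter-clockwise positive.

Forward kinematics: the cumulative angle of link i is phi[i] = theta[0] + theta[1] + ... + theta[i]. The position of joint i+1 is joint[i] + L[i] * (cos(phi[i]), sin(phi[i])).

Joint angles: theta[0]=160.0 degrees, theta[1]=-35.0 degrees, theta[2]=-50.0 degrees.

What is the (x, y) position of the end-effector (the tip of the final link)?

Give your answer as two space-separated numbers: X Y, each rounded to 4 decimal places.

Answer: -5.5236 19.6119

Derivation:
joint[0] = (0.0000, 0.0000)  (base)
link 0: phi[0] = 160 = 160 deg
  cos(160 deg) = -0.9397, sin(160 deg) = 0.3420
  joint[1] = (0.0000, 0.0000) + 2.3 * (-0.9397, 0.3420) = (0.0000 + -2.1613, 0.0000 + 0.7866) = (-2.1613, 0.7866)
link 1: phi[1] = 160 + -35 = 125 deg
  cos(125 deg) = -0.5736, sin(125 deg) = 0.8192
  joint[2] = (-2.1613, 0.7866) + 10.6 * (-0.5736, 0.8192) = (-2.1613 + -6.0799, 0.7866 + 8.6830) = (-8.2412, 9.4697)
link 2: phi[2] = 160 + -35 + -50 = 75 deg
  cos(75 deg) = 0.2588, sin(75 deg) = 0.9659
  joint[3] = (-8.2412, 9.4697) + 10.5 * (0.2588, 0.9659) = (-8.2412 + 2.7176, 9.4697 + 10.1422) = (-5.5236, 19.6119)
End effector: (-5.5236, 19.6119)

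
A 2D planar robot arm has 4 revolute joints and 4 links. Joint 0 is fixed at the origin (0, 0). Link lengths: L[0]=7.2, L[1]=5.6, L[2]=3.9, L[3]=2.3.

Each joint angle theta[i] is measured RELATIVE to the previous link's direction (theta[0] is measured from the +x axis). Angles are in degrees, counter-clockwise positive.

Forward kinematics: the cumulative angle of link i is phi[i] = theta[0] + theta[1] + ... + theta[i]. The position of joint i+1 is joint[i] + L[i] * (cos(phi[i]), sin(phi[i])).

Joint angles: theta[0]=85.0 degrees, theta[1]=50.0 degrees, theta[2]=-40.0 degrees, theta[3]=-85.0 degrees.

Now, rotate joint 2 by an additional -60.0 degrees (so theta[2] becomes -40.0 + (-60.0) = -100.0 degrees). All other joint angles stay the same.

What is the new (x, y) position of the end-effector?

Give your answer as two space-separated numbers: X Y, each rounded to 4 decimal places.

joint[0] = (0.0000, 0.0000)  (base)
link 0: phi[0] = 85 = 85 deg
  cos(85 deg) = 0.0872, sin(85 deg) = 0.9962
  joint[1] = (0.0000, 0.0000) + 7.2 * (0.0872, 0.9962) = (0.0000 + 0.6275, 0.0000 + 7.1726) = (0.6275, 7.1726)
link 1: phi[1] = 85 + 50 = 135 deg
  cos(135 deg) = -0.7071, sin(135 deg) = 0.7071
  joint[2] = (0.6275, 7.1726) + 5.6 * (-0.7071, 0.7071) = (0.6275 + -3.9598, 7.1726 + 3.9598) = (-3.3323, 11.1324)
link 2: phi[2] = 85 + 50 + -100 = 35 deg
  cos(35 deg) = 0.8192, sin(35 deg) = 0.5736
  joint[3] = (-3.3323, 11.1324) + 3.9 * (0.8192, 0.5736) = (-3.3323 + 3.1947, 11.1324 + 2.2369) = (-0.1376, 13.3693)
link 3: phi[3] = 85 + 50 + -100 + -85 = -50 deg
  cos(-50 deg) = 0.6428, sin(-50 deg) = -0.7660
  joint[4] = (-0.1376, 13.3693) + 2.3 * (0.6428, -0.7660) = (-0.1376 + 1.4784, 13.3693 + -1.7619) = (1.3408, 11.6074)
End effector: (1.3408, 11.6074)

Answer: 1.3408 11.6074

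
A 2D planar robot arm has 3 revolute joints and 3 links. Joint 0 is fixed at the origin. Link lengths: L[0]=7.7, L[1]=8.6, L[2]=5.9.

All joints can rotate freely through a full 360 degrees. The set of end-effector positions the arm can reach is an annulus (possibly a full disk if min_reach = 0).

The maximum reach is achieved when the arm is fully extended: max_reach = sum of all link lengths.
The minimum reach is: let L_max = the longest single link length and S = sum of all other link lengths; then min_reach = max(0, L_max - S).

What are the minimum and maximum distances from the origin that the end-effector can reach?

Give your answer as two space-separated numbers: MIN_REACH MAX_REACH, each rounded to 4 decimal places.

Answer: 0.0000 22.2000

Derivation:
Link lengths: [7.7, 8.6, 5.9]
max_reach = 7.7 + 8.6 + 5.9 = 22.2
L_max = max([7.7, 8.6, 5.9]) = 8.6
S (sum of others) = 22.2 - 8.6 = 13.6
min_reach = max(0, 8.6 - 13.6) = max(0, -5) = 0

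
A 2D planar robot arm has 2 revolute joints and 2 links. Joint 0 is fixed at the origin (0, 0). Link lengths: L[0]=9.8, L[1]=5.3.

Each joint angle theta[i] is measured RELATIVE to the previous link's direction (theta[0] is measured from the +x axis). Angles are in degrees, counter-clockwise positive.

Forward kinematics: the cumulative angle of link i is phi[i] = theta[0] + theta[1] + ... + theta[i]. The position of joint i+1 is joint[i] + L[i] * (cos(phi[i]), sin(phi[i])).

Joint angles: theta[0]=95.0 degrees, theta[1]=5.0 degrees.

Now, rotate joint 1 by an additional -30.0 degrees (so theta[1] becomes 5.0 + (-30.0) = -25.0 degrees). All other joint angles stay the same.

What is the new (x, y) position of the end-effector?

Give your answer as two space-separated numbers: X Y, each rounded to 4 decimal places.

joint[0] = (0.0000, 0.0000)  (base)
link 0: phi[0] = 95 = 95 deg
  cos(95 deg) = -0.0872, sin(95 deg) = 0.9962
  joint[1] = (0.0000, 0.0000) + 9.8 * (-0.0872, 0.9962) = (0.0000 + -0.8541, 0.0000 + 9.7627) = (-0.8541, 9.7627)
link 1: phi[1] = 95 + -25 = 70 deg
  cos(70 deg) = 0.3420, sin(70 deg) = 0.9397
  joint[2] = (-0.8541, 9.7627) + 5.3 * (0.3420, 0.9397) = (-0.8541 + 1.8127, 9.7627 + 4.9804) = (0.9586, 14.7431)
End effector: (0.9586, 14.7431)

Answer: 0.9586 14.7431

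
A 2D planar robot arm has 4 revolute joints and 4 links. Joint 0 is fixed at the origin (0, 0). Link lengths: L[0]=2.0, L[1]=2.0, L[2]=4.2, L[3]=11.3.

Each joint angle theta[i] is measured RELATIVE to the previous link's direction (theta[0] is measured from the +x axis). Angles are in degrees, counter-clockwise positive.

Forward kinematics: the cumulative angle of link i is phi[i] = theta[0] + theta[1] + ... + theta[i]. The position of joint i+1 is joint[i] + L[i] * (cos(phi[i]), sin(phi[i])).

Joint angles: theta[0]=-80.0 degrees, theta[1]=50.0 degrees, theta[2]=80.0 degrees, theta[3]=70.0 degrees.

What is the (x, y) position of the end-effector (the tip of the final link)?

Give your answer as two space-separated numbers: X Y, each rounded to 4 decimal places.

Answer: -0.8709 10.0339

Derivation:
joint[0] = (0.0000, 0.0000)  (base)
link 0: phi[0] = -80 = -80 deg
  cos(-80 deg) = 0.1736, sin(-80 deg) = -0.9848
  joint[1] = (0.0000, 0.0000) + 2 * (0.1736, -0.9848) = (0.0000 + 0.3473, 0.0000 + -1.9696) = (0.3473, -1.9696)
link 1: phi[1] = -80 + 50 = -30 deg
  cos(-30 deg) = 0.8660, sin(-30 deg) = -0.5000
  joint[2] = (0.3473, -1.9696) + 2 * (0.8660, -0.5000) = (0.3473 + 1.7321, -1.9696 + -1.0000) = (2.0793, -2.9696)
link 2: phi[2] = -80 + 50 + 80 = 50 deg
  cos(50 deg) = 0.6428, sin(50 deg) = 0.7660
  joint[3] = (2.0793, -2.9696) + 4.2 * (0.6428, 0.7660) = (2.0793 + 2.6997, -2.9696 + 3.2174) = (4.7791, 0.2478)
link 3: phi[3] = -80 + 50 + 80 + 70 = 120 deg
  cos(120 deg) = -0.5000, sin(120 deg) = 0.8660
  joint[4] = (4.7791, 0.2478) + 11.3 * (-0.5000, 0.8660) = (4.7791 + -5.6500, 0.2478 + 9.7861) = (-0.8709, 10.0339)
End effector: (-0.8709, 10.0339)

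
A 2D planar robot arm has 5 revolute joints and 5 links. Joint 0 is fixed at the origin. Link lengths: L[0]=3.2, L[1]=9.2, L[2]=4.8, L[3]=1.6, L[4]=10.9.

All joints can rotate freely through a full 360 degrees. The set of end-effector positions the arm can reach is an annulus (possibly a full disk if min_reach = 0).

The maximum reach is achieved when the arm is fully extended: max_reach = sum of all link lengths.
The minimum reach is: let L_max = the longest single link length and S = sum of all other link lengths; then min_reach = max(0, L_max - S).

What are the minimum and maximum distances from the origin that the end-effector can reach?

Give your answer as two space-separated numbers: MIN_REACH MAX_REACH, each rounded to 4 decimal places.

Link lengths: [3.2, 9.2, 4.8, 1.6, 10.9]
max_reach = 3.2 + 9.2 + 4.8 + 1.6 + 10.9 = 29.7
L_max = max([3.2, 9.2, 4.8, 1.6, 10.9]) = 10.9
S (sum of others) = 29.7 - 10.9 = 18.8
min_reach = max(0, 10.9 - 18.8) = max(0, -7.9) = 0

Answer: 0.0000 29.7000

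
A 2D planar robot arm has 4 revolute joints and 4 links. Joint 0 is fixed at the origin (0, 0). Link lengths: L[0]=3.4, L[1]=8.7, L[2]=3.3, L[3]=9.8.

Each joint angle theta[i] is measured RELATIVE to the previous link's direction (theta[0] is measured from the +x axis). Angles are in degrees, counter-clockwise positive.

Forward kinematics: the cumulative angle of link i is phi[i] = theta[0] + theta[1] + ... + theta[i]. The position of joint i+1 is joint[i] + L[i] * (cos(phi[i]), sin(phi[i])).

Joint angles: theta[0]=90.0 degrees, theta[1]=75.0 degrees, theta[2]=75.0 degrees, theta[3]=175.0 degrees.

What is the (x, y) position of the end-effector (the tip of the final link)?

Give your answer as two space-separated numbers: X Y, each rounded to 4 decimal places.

Answer: -4.4325 10.8215

Derivation:
joint[0] = (0.0000, 0.0000)  (base)
link 0: phi[0] = 90 = 90 deg
  cos(90 deg) = 0.0000, sin(90 deg) = 1.0000
  joint[1] = (0.0000, 0.0000) + 3.4 * (0.0000, 1.0000) = (0.0000 + 0.0000, 0.0000 + 3.4000) = (0.0000, 3.4000)
link 1: phi[1] = 90 + 75 = 165 deg
  cos(165 deg) = -0.9659, sin(165 deg) = 0.2588
  joint[2] = (0.0000, 3.4000) + 8.7 * (-0.9659, 0.2588) = (0.0000 + -8.4036, 3.4000 + 2.2517) = (-8.4036, 5.6517)
link 2: phi[2] = 90 + 75 + 75 = 240 deg
  cos(240 deg) = -0.5000, sin(240 deg) = -0.8660
  joint[3] = (-8.4036, 5.6517) + 3.3 * (-0.5000, -0.8660) = (-8.4036 + -1.6500, 5.6517 + -2.8579) = (-10.0536, 2.7938)
link 3: phi[3] = 90 + 75 + 75 + 175 = 415 deg
  cos(415 deg) = 0.5736, sin(415 deg) = 0.8192
  joint[4] = (-10.0536, 2.7938) + 9.8 * (0.5736, 0.8192) = (-10.0536 + 5.6210, 2.7938 + 8.0277) = (-4.4325, 10.8215)
End effector: (-4.4325, 10.8215)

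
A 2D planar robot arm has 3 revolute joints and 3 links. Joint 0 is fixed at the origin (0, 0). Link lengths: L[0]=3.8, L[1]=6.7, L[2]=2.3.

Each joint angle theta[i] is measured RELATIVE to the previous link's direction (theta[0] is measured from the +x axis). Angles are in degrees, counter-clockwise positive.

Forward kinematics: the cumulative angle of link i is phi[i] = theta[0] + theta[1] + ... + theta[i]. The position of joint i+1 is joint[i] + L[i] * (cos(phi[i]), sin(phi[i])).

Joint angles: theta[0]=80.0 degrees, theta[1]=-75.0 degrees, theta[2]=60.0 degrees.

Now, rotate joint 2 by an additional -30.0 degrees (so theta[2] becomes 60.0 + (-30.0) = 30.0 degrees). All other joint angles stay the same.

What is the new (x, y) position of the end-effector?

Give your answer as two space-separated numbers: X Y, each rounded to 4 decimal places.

Answer: 9.2184 5.6454

Derivation:
joint[0] = (0.0000, 0.0000)  (base)
link 0: phi[0] = 80 = 80 deg
  cos(80 deg) = 0.1736, sin(80 deg) = 0.9848
  joint[1] = (0.0000, 0.0000) + 3.8 * (0.1736, 0.9848) = (0.0000 + 0.6599, 0.0000 + 3.7423) = (0.6599, 3.7423)
link 1: phi[1] = 80 + -75 = 5 deg
  cos(5 deg) = 0.9962, sin(5 deg) = 0.0872
  joint[2] = (0.6599, 3.7423) + 6.7 * (0.9962, 0.0872) = (0.6599 + 6.6745, 3.7423 + 0.5839) = (7.3344, 4.3262)
link 2: phi[2] = 80 + -75 + 30 = 35 deg
  cos(35 deg) = 0.8192, sin(35 deg) = 0.5736
  joint[3] = (7.3344, 4.3262) + 2.3 * (0.8192, 0.5736) = (7.3344 + 1.8840, 4.3262 + 1.3192) = (9.2184, 5.6454)
End effector: (9.2184, 5.6454)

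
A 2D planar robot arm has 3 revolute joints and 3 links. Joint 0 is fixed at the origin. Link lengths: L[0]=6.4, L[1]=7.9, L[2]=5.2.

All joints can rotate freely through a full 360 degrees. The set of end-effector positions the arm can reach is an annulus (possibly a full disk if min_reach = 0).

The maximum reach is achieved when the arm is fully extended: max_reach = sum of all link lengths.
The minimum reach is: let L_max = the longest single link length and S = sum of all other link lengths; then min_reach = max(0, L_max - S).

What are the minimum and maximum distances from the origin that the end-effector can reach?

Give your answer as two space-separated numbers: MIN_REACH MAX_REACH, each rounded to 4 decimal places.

Link lengths: [6.4, 7.9, 5.2]
max_reach = 6.4 + 7.9 + 5.2 = 19.5
L_max = max([6.4, 7.9, 5.2]) = 7.9
S (sum of others) = 19.5 - 7.9 = 11.6
min_reach = max(0, 7.9 - 11.6) = max(0, -3.7) = 0

Answer: 0.0000 19.5000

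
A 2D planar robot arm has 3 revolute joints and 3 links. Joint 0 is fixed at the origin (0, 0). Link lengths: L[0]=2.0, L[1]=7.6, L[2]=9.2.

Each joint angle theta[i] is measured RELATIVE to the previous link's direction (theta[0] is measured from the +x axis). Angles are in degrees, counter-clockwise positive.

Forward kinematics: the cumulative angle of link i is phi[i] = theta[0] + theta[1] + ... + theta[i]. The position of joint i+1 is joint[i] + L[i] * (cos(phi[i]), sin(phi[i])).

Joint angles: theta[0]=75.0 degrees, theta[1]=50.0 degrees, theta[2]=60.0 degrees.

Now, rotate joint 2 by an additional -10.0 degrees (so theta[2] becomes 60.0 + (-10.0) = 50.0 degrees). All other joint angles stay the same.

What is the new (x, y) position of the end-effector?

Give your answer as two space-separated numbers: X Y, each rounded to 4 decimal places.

Answer: -13.0065 8.9592

Derivation:
joint[0] = (0.0000, 0.0000)  (base)
link 0: phi[0] = 75 = 75 deg
  cos(75 deg) = 0.2588, sin(75 deg) = 0.9659
  joint[1] = (0.0000, 0.0000) + 2 * (0.2588, 0.9659) = (0.0000 + 0.5176, 0.0000 + 1.9319) = (0.5176, 1.9319)
link 1: phi[1] = 75 + 50 = 125 deg
  cos(125 deg) = -0.5736, sin(125 deg) = 0.8192
  joint[2] = (0.5176, 1.9319) + 7.6 * (-0.5736, 0.8192) = (0.5176 + -4.3592, 1.9319 + 6.2256) = (-3.8415, 8.1574)
link 2: phi[2] = 75 + 50 + 50 = 175 deg
  cos(175 deg) = -0.9962, sin(175 deg) = 0.0872
  joint[3] = (-3.8415, 8.1574) + 9.2 * (-0.9962, 0.0872) = (-3.8415 + -9.1650, 8.1574 + 0.8018) = (-13.0065, 8.9592)
End effector: (-13.0065, 8.9592)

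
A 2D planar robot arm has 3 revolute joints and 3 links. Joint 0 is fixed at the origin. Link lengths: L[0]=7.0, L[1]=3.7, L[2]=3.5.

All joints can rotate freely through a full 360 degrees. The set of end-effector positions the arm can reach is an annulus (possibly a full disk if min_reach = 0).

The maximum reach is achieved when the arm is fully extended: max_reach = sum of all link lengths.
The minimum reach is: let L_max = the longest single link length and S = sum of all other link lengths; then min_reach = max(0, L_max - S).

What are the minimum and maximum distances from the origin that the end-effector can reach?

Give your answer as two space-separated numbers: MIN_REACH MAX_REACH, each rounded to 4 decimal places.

Answer: 0.0000 14.2000

Derivation:
Link lengths: [7.0, 3.7, 3.5]
max_reach = 7 + 3.7 + 3.5 = 14.2
L_max = max([7.0, 3.7, 3.5]) = 7
S (sum of others) = 14.2 - 7 = 7.2
min_reach = max(0, 7 - 7.2) = max(0, -0.2) = 0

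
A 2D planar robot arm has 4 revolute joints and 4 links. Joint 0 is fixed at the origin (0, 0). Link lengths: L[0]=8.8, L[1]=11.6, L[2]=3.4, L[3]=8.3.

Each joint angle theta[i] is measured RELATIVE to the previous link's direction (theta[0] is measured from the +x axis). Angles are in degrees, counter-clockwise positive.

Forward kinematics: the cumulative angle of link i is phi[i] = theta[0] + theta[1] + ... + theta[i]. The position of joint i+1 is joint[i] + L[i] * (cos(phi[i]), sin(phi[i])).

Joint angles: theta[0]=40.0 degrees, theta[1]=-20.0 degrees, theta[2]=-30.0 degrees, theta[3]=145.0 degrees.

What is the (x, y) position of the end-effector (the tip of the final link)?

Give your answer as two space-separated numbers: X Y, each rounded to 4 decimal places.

Answer: 15.1210 14.9025

Derivation:
joint[0] = (0.0000, 0.0000)  (base)
link 0: phi[0] = 40 = 40 deg
  cos(40 deg) = 0.7660, sin(40 deg) = 0.6428
  joint[1] = (0.0000, 0.0000) + 8.8 * (0.7660, 0.6428) = (0.0000 + 6.7412, 0.0000 + 5.6565) = (6.7412, 5.6565)
link 1: phi[1] = 40 + -20 = 20 deg
  cos(20 deg) = 0.9397, sin(20 deg) = 0.3420
  joint[2] = (6.7412, 5.6565) + 11.6 * (0.9397, 0.3420) = (6.7412 + 10.9004, 5.6565 + 3.9674) = (17.6416, 9.6240)
link 2: phi[2] = 40 + -20 + -30 = -10 deg
  cos(-10 deg) = 0.9848, sin(-10 deg) = -0.1736
  joint[3] = (17.6416, 9.6240) + 3.4 * (0.9848, -0.1736) = (17.6416 + 3.3483, 9.6240 + -0.5904) = (20.9900, 9.0336)
link 3: phi[3] = 40 + -20 + -30 + 145 = 135 deg
  cos(135 deg) = -0.7071, sin(135 deg) = 0.7071
  joint[4] = (20.9900, 9.0336) + 8.3 * (-0.7071, 0.7071) = (20.9900 + -5.8690, 9.0336 + 5.8690) = (15.1210, 14.9025)
End effector: (15.1210, 14.9025)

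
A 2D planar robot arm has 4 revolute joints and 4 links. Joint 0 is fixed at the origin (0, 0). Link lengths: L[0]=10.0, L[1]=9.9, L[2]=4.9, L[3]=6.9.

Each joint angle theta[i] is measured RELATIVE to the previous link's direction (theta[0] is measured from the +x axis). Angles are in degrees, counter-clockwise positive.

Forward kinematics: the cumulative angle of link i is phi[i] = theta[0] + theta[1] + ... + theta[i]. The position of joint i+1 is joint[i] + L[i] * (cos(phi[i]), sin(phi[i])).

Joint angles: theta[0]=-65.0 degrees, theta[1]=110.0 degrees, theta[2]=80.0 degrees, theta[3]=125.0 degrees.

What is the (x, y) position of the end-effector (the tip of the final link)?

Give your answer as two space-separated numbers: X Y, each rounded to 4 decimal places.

joint[0] = (0.0000, 0.0000)  (base)
link 0: phi[0] = -65 = -65 deg
  cos(-65 deg) = 0.4226, sin(-65 deg) = -0.9063
  joint[1] = (0.0000, 0.0000) + 10 * (0.4226, -0.9063) = (0.0000 + 4.2262, 0.0000 + -9.0631) = (4.2262, -9.0631)
link 1: phi[1] = -65 + 110 = 45 deg
  cos(45 deg) = 0.7071, sin(45 deg) = 0.7071
  joint[2] = (4.2262, -9.0631) + 9.9 * (0.7071, 0.7071) = (4.2262 + 7.0004, -9.0631 + 7.0004) = (11.2265, -2.0627)
link 2: phi[2] = -65 + 110 + 80 = 125 deg
  cos(125 deg) = -0.5736, sin(125 deg) = 0.8192
  joint[3] = (11.2265, -2.0627) + 4.9 * (-0.5736, 0.8192) = (11.2265 + -2.8105, -2.0627 + 4.0138) = (8.4160, 1.9511)
link 3: phi[3] = -65 + 110 + 80 + 125 = 250 deg
  cos(250 deg) = -0.3420, sin(250 deg) = -0.9397
  joint[4] = (8.4160, 1.9511) + 6.9 * (-0.3420, -0.9397) = (8.4160 + -2.3599, 1.9511 + -6.4839) = (6.0561, -4.5328)
End effector: (6.0561, -4.5328)

Answer: 6.0561 -4.5328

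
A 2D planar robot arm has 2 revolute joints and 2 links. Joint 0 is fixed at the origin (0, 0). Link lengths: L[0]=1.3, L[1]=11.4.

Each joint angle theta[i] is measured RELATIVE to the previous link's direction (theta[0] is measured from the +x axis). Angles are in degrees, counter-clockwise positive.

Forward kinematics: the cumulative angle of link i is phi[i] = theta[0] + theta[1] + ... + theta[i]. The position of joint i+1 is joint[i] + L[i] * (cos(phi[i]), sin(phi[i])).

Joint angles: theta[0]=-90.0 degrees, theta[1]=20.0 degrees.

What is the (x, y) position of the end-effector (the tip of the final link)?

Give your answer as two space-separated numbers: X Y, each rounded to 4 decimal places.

Answer: 3.8990 -12.0125

Derivation:
joint[0] = (0.0000, 0.0000)  (base)
link 0: phi[0] = -90 = -90 deg
  cos(-90 deg) = 0.0000, sin(-90 deg) = -1.0000
  joint[1] = (0.0000, 0.0000) + 1.3 * (0.0000, -1.0000) = (0.0000 + 0.0000, 0.0000 + -1.3000) = (0.0000, -1.3000)
link 1: phi[1] = -90 + 20 = -70 deg
  cos(-70 deg) = 0.3420, sin(-70 deg) = -0.9397
  joint[2] = (0.0000, -1.3000) + 11.4 * (0.3420, -0.9397) = (0.0000 + 3.8990, -1.3000 + -10.7125) = (3.8990, -12.0125)
End effector: (3.8990, -12.0125)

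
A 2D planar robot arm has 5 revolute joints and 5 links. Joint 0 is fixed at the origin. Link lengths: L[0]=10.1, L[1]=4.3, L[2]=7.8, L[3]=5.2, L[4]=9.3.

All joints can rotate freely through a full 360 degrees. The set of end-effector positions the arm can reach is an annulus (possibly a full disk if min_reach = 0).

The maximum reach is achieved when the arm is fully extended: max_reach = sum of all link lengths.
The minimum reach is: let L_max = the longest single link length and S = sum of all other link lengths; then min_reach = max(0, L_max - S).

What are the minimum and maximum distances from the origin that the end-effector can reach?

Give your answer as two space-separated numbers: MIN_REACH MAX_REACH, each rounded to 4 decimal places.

Answer: 0.0000 36.7000

Derivation:
Link lengths: [10.1, 4.3, 7.8, 5.2, 9.3]
max_reach = 10.1 + 4.3 + 7.8 + 5.2 + 9.3 = 36.7
L_max = max([10.1, 4.3, 7.8, 5.2, 9.3]) = 10.1
S (sum of others) = 36.7 - 10.1 = 26.6
min_reach = max(0, 10.1 - 26.6) = max(0, -16.5) = 0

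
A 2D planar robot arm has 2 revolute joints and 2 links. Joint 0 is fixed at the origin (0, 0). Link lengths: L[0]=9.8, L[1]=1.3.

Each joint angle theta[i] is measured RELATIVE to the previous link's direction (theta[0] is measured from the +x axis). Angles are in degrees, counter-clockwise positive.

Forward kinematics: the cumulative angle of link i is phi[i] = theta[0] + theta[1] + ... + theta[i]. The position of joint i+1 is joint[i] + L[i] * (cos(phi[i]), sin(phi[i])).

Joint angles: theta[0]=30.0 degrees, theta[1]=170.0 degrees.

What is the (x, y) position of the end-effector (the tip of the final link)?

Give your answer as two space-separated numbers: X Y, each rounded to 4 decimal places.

Answer: 7.2654 4.4554

Derivation:
joint[0] = (0.0000, 0.0000)  (base)
link 0: phi[0] = 30 = 30 deg
  cos(30 deg) = 0.8660, sin(30 deg) = 0.5000
  joint[1] = (0.0000, 0.0000) + 9.8 * (0.8660, 0.5000) = (0.0000 + 8.4870, 0.0000 + 4.9000) = (8.4870, 4.9000)
link 1: phi[1] = 30 + 170 = 200 deg
  cos(200 deg) = -0.9397, sin(200 deg) = -0.3420
  joint[2] = (8.4870, 4.9000) + 1.3 * (-0.9397, -0.3420) = (8.4870 + -1.2216, 4.9000 + -0.4446) = (7.2654, 4.4554)
End effector: (7.2654, 4.4554)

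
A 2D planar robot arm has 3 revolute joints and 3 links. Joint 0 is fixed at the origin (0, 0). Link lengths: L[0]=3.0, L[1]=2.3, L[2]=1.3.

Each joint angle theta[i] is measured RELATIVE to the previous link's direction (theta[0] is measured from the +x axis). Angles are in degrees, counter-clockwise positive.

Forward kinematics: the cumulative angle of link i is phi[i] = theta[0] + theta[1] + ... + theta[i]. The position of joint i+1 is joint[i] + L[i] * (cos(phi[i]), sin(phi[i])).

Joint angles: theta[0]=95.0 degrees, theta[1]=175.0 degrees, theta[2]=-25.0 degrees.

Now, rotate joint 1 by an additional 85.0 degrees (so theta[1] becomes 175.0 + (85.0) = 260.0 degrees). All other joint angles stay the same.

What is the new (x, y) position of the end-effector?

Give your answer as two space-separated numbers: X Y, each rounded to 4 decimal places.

Answer: 3.1556 2.1381

Derivation:
joint[0] = (0.0000, 0.0000)  (base)
link 0: phi[0] = 95 = 95 deg
  cos(95 deg) = -0.0872, sin(95 deg) = 0.9962
  joint[1] = (0.0000, 0.0000) + 3 * (-0.0872, 0.9962) = (0.0000 + -0.2615, 0.0000 + 2.9886) = (-0.2615, 2.9886)
link 1: phi[1] = 95 + 260 = 355 deg
  cos(355 deg) = 0.9962, sin(355 deg) = -0.0872
  joint[2] = (-0.2615, 2.9886) + 2.3 * (0.9962, -0.0872) = (-0.2615 + 2.2912, 2.9886 + -0.2005) = (2.0298, 2.7881)
link 2: phi[2] = 95 + 260 + -25 = 330 deg
  cos(330 deg) = 0.8660, sin(330 deg) = -0.5000
  joint[3] = (2.0298, 2.7881) + 1.3 * (0.8660, -0.5000) = (2.0298 + 1.1258, 2.7881 + -0.6500) = (3.1556, 2.1381)
End effector: (3.1556, 2.1381)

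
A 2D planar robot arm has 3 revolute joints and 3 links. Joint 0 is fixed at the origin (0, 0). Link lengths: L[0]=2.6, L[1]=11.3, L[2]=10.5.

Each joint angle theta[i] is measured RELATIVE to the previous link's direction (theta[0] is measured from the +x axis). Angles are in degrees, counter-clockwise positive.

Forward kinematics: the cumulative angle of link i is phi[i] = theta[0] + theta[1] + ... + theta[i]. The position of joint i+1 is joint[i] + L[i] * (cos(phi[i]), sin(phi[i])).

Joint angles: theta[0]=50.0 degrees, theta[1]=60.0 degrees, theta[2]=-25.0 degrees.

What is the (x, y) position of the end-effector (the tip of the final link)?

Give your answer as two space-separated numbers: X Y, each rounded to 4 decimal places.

Answer: -1.2784 23.0703

Derivation:
joint[0] = (0.0000, 0.0000)  (base)
link 0: phi[0] = 50 = 50 deg
  cos(50 deg) = 0.6428, sin(50 deg) = 0.7660
  joint[1] = (0.0000, 0.0000) + 2.6 * (0.6428, 0.7660) = (0.0000 + 1.6712, 0.0000 + 1.9917) = (1.6712, 1.9917)
link 1: phi[1] = 50 + 60 = 110 deg
  cos(110 deg) = -0.3420, sin(110 deg) = 0.9397
  joint[2] = (1.6712, 1.9917) + 11.3 * (-0.3420, 0.9397) = (1.6712 + -3.8648, 1.9917 + 10.6185) = (-2.1936, 12.6102)
link 2: phi[2] = 50 + 60 + -25 = 85 deg
  cos(85 deg) = 0.0872, sin(85 deg) = 0.9962
  joint[3] = (-2.1936, 12.6102) + 10.5 * (0.0872, 0.9962) = (-2.1936 + 0.9151, 12.6102 + 10.4600) = (-1.2784, 23.0703)
End effector: (-1.2784, 23.0703)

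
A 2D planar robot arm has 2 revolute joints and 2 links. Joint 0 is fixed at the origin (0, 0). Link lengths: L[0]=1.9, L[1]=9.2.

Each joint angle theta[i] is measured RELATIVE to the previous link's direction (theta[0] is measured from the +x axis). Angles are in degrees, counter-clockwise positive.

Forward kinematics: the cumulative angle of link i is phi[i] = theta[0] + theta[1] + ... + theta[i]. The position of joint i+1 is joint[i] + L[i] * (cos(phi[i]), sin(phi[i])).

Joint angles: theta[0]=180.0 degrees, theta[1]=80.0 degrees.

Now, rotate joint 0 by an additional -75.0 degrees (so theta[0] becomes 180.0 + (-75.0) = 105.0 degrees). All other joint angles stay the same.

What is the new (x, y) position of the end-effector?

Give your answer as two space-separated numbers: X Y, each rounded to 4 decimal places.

Answer: -9.6567 1.0334

Derivation:
joint[0] = (0.0000, 0.0000)  (base)
link 0: phi[0] = 105 = 105 deg
  cos(105 deg) = -0.2588, sin(105 deg) = 0.9659
  joint[1] = (0.0000, 0.0000) + 1.9 * (-0.2588, 0.9659) = (0.0000 + -0.4918, 0.0000 + 1.8353) = (-0.4918, 1.8353)
link 1: phi[1] = 105 + 80 = 185 deg
  cos(185 deg) = -0.9962, sin(185 deg) = -0.0872
  joint[2] = (-0.4918, 1.8353) + 9.2 * (-0.9962, -0.0872) = (-0.4918 + -9.1650, 1.8353 + -0.8018) = (-9.6567, 1.0334)
End effector: (-9.6567, 1.0334)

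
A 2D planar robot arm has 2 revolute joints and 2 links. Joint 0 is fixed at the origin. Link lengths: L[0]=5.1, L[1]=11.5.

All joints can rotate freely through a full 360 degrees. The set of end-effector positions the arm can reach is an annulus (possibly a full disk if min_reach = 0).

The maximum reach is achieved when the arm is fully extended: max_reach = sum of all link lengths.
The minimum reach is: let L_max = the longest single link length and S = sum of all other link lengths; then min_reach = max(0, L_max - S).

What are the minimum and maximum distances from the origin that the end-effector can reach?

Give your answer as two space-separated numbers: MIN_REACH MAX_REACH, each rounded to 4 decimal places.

Answer: 6.4000 16.6000

Derivation:
Link lengths: [5.1, 11.5]
max_reach = 5.1 + 11.5 = 16.6
L_max = max([5.1, 11.5]) = 11.5
S (sum of others) = 16.6 - 11.5 = 5.1
min_reach = max(0, 11.5 - 5.1) = max(0, 6.4) = 6.4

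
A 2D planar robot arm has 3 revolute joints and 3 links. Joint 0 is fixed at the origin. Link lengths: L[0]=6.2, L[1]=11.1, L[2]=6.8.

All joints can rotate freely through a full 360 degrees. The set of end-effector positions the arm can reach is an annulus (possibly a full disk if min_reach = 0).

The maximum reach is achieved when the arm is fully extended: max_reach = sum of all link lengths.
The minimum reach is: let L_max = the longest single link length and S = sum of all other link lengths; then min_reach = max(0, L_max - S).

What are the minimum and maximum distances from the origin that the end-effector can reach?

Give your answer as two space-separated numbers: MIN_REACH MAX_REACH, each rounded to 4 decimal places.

Answer: 0.0000 24.1000

Derivation:
Link lengths: [6.2, 11.1, 6.8]
max_reach = 6.2 + 11.1 + 6.8 = 24.1
L_max = max([6.2, 11.1, 6.8]) = 11.1
S (sum of others) = 24.1 - 11.1 = 13
min_reach = max(0, 11.1 - 13) = max(0, -1.9) = 0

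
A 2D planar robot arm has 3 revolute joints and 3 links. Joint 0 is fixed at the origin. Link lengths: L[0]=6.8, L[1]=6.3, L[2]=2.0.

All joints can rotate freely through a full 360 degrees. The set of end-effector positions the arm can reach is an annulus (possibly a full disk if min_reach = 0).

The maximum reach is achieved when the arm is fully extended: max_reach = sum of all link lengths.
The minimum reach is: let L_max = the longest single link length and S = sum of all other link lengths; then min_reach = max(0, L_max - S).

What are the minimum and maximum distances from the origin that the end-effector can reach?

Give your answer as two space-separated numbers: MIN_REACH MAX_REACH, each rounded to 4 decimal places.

Answer: 0.0000 15.1000

Derivation:
Link lengths: [6.8, 6.3, 2.0]
max_reach = 6.8 + 6.3 + 2 = 15.1
L_max = max([6.8, 6.3, 2.0]) = 6.8
S (sum of others) = 15.1 - 6.8 = 8.3
min_reach = max(0, 6.8 - 8.3) = max(0, -1.5) = 0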